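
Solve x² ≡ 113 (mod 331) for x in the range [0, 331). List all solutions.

Since 331 ≡ 3 (mod 4), a square root of 113 is 113^((331+1)/4) = 113^83 mod 331.
Repeated squaring: 113^2≡191, 113^4≡71, 113^8≡76, 113^16≡149, 113^32≡24, 113^64≡245 (mod 331).
113^83 = 113^(64+16+2+1) ≡ 171 (mod 331).
Check: 171² = 29241 ≡ 113 (mod 331). The two roots are 160 and 171.

160, 171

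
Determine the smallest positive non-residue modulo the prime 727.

(2/727) = +1, so 2 is a residue.
(3/727) = −1, so 3 is the smallest positive non-residue mod 727.

3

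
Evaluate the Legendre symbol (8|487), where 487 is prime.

1

Pull out 2^3: since 487 ≡ 7 (mod 8), (2/487) = +1, so (2/487)^3 = +1.
Reached (1/487) = 1. Collecting the sign flips along the way, the symbol is +1.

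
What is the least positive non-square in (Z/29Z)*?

2

(2/29) = −1, so 2 is the smallest positive non-residue mod 29.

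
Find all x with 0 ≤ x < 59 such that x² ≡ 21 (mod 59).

Since 59 ≡ 3 (mod 4), a square root of 21 is 21^((59+1)/4) = 21^15 mod 59.
Repeated squaring: 21^2≡28, 21^4≡17, 21^8≡53 (mod 59).
21^15 = 21^(8+4+2+1) ≡ 27 (mod 59).
Check: 27² = 729 ≡ 21 (mod 59). The two roots are 27 and 32.

27, 32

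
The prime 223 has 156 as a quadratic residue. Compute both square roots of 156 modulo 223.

80, 143

Since 223 ≡ 3 (mod 4), a square root of 156 is 156^((223+1)/4) = 156^56 mod 223.
Repeated squaring: 156^2≡29, 156^4≡172, 156^8≡148, 156^16≡50, 156^32≡47 (mod 223).
156^56 = 156^(32+16+8) ≡ 143 (mod 223).
Check: 143² = 20449 ≡ 156 (mod 223). The two roots are 80 and 143.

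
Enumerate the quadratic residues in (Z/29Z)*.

Square k = 1,…,14 (k and 29−k give the same square):
1²=1, 2²=4, 3²=9, 4²=16, 5²=25, 6²≡7, 7²≡20, 8²≡6, 9²≡23, 10²≡13, 11²≡5, 12²≡28, 13²≡24, 14²≡22 (mod 29).
So the quadratic residues mod 29 are {1, 4, 5, 6, 7, 9, 13, 16, 20, 22, 23, 24, 25, 28}.

1, 4, 5, 6, 7, 9, 13, 16, 20, 22, 23, 24, 25, 28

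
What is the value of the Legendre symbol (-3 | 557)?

-1

First reduce: -3 ≡ 554 (mod 557).
Pull out 2: since 557 ≡ 5 (mod 8), (2/557) = -1.
Reciprocity: 277 ≡ 1 and 557 ≡ 1 (mod 4), so (277/557) = +(557/277).
Reduce top mod 277: now compute (3/277).
Reciprocity: 3 ≡ 3 and 277 ≡ 1 (mod 4), so (3/277) = +(277/3).
Reduce top mod 3: now compute (1/3).
Reached (1/3) = 1. Collecting the sign flips along the way, the symbol is -1.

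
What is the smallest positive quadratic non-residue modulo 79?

3

(2/79) = +1, so 2 is a residue.
(3/79) = −1, so 3 is the smallest positive non-residue mod 79.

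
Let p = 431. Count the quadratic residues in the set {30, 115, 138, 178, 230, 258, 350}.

(30/431) = +1 → QR.
(115/431) = +1 → QR.
(138/431) = +1 → QR.
(178/431) = -1 → non-residue.
(230/431) = +1 → QR.
(258/431) = -1 → non-residue.
(350/431) = -1 → non-residue.
Total quadratic residues among the 7: 4.

4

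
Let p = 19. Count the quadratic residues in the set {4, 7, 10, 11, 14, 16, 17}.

5

(4/19) = +1 → QR.
(7/19) = +1 → QR.
(10/19) = -1 → non-residue.
(11/19) = +1 → QR.
(14/19) = -1 → non-residue.
(16/19) = +1 → QR.
(17/19) = +1 → QR.
Total quadratic residues among the 7: 5.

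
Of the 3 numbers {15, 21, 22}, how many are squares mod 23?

0

(15/23) = -1 → non-residue.
(21/23) = -1 → non-residue.
(22/23) = -1 → non-residue.
Total quadratic residues among the 3: 0.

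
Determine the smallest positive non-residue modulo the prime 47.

(2/47) = +1, so 2 is a residue.
(3/47) = +1, so 3 is a residue.
(4/47) = +1, so 4 is a residue.
(5/47) = −1, so 5 is the smallest positive non-residue mod 47.

5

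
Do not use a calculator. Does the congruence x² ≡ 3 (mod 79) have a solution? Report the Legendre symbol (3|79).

-1

Reciprocity: 3 ≡ 3 and 79 ≡ 3 (mod 4), so (3/79) = −(79/3).
Reduce top mod 3: now compute (1/3).
Reached (1/3) = 1. Collecting the sign flips along the way, the symbol is -1.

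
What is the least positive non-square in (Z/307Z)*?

(2/307) = −1, so 2 is the smallest positive non-residue mod 307.

2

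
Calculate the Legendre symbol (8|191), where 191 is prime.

Euler's criterion: (8/191) ≡ 8^95 (mod 191).
8^2 ≡ 64 (mod 191)
8^4 ≡ 85 (mod 191)
8^8 ≡ 158 (mod 191)
8^16 ≡ 134 (mod 191)
8^32 ≡ 2 (mod 191)
8^64 ≡ 4 (mod 191)
8^95 = 8^(64+16+8+4+2+1) ≡ 1 (mod 191).
Result is 1, so (8/191) = 1.

1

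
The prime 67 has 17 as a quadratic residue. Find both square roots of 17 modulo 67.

Since 67 ≡ 3 (mod 4), a square root of 17 is 17^((67+1)/4) = 17^17 mod 67.
Repeated squaring: 17^2≡21, 17^4≡39, 17^8≡47, 17^16≡65 (mod 67).
17^17 = 17^(16+1) ≡ 33 (mod 67).
Check: 33² = 1089 ≡ 17 (mod 67). The two roots are 33 and 34.

33, 34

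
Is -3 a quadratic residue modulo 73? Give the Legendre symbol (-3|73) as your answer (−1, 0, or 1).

1

First reduce: -3 ≡ 70 (mod 73).
Pull out 2: since 73 ≡ 1 (mod 8), (2/73) = +1.
Reciprocity: 35 ≡ 3 and 73 ≡ 1 (mod 4), so (35/73) = +(73/35).
Reduce top mod 35: now compute (3/35).
Reciprocity: 3 ≡ 3 and 35 ≡ 3 (mod 4), so (3/35) = −(35/3).
Reduce top mod 3: now compute (2/3).
Pull out 2: since 3 ≡ 3 (mod 8), (2/3) = -1.
Reached (1/3) = 1. Collecting the sign flips along the way, the symbol is +1.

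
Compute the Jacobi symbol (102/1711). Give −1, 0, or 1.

1

Pull out 2: since 1711 ≡ 7 (mod 8), (2/1711) = +1.
Reciprocity: 51 ≡ 3 and 1711 ≡ 3 (mod 4), so (51/1711) = −(1711/51).
Reduce top mod 51: now compute (28/51).
Pull out 2^2: since 51 ≡ 3 (mod 8), (2/51) = -1, so (2/51)^2 = +1.
Reciprocity: 7 ≡ 3 and 51 ≡ 3 (mod 4), so (7/51) = −(51/7).
Reduce top mod 7: now compute (2/7).
Pull out 2: since 7 ≡ 7 (mod 8), (2/7) = +1.
Reached (1/7) = 1. Collecting the sign flips along the way, the symbol is +1.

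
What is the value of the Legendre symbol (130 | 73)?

Euler's criterion: (130/73) ≡ 57^36 (mod 73).
57^2 ≡ 37 (mod 73)
57^4 ≡ 55 (mod 73)
57^8 ≡ 32 (mod 73)
57^16 ≡ 2 (mod 73)
57^32 ≡ 4 (mod 73)
57^36 = 57^(32+4) ≡ 1 (mod 73).
Result is 1, so (130/73) = 1.

1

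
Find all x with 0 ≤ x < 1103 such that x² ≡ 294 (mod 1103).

Since 1103 ≡ 3 (mod 4), a square root of 294 is 294^((1103+1)/4) = 294^276 mod 1103.
Repeated squaring: 294^2≡402, 294^4≡566, 294^8≡486, 294^16≡154, 294^32≡553, 294^64≡278, 294^128≡74, 294^256≡1064 (mod 1103).
294^276 = 294^(256+16+4) ≡ 50 (mod 1103).
Check: 50² = 2500 ≡ 294 (mod 1103). The two roots are 50 and 1053.

50, 1053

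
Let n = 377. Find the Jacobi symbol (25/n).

Reciprocity: 25 ≡ 1 and 377 ≡ 1 (mod 4), so (25/377) = +(377/25).
Reduce top mod 25: now compute (2/25).
Pull out 2: since 25 ≡ 1 (mod 8), (2/25) = +1.
Reached (1/25) = 1. Collecting the sign flips along the way, the symbol is +1.

1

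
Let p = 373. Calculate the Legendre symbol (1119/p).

First reduce: 1119 ≡ 0 (mod 373).
Top reduces to 0: gcd > 1, so the symbol is 0.

0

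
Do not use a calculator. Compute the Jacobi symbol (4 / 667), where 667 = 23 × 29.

Pull out 2^2: since 667 ≡ 3 (mod 8), (2/667) = -1, so (2/667)^2 = +1.
Reached (1/667) = 1. Collecting the sign flips along the way, the symbol is +1.

1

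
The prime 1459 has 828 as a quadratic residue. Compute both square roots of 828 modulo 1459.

Since 1459 ≡ 3 (mod 4), a square root of 828 is 828^((1459+1)/4) = 828^365 mod 1459.
Repeated squaring: 828^2≡1313, 828^4≡890, 828^8≡1322, 828^16≡1261, 828^32≡1270, 828^64≡705, 828^128≡965, 828^256≡383 (mod 1459).
828^365 = 828^(256+64+32+8+4+1) ≡ 858 (mod 1459).
Check: 858² = 736164 ≡ 828 (mod 1459). The two roots are 601 and 858.

601, 858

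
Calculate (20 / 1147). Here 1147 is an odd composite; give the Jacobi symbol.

Pull out 2^2: since 1147 ≡ 3 (mod 8), (2/1147) = -1, so (2/1147)^2 = +1.
Reciprocity: 5 ≡ 1 and 1147 ≡ 3 (mod 4), so (5/1147) = +(1147/5).
Reduce top mod 5: now compute (2/5).
Pull out 2: since 5 ≡ 5 (mod 8), (2/5) = -1.
Reached (1/5) = 1. Collecting the sign flips along the way, the symbol is -1.

-1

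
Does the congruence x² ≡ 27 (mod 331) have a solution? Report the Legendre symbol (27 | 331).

Reciprocity: 27 ≡ 3 and 331 ≡ 3 (mod 4), so (27/331) = −(331/27).
Reduce top mod 27: now compute (7/27).
Reciprocity: 7 ≡ 3 and 27 ≡ 3 (mod 4), so (7/27) = −(27/7).
Reduce top mod 7: now compute (6/7).
Pull out 2: since 7 ≡ 7 (mod 8), (2/7) = +1.
Reciprocity: 3 ≡ 3 and 7 ≡ 3 (mod 4), so (3/7) = −(7/3).
Reduce top mod 3: now compute (1/3).
Reached (1/3) = 1. Collecting the sign flips along the way, the symbol is -1.

-1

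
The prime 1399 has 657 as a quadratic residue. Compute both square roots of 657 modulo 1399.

599, 800

Since 1399 ≡ 3 (mod 4), a square root of 657 is 657^((1399+1)/4) = 657^350 mod 1399.
Repeated squaring: 657^2≡757, 657^4≡858, 657^8≡290, 657^16≡160, 657^32≡418, 657^64≡1248, 657^128≡417, 657^256≡413 (mod 1399).
657^350 = 657^(256+64+16+8+4+2) ≡ 800 (mod 1399).
Check: 800² = 640000 ≡ 657 (mod 1399). The two roots are 599 and 800.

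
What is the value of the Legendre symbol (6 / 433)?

1

Pull out 2: since 433 ≡ 1 (mod 8), (2/433) = +1.
Reciprocity: 3 ≡ 3 and 433 ≡ 1 (mod 4), so (3/433) = +(433/3).
Reduce top mod 3: now compute (1/3).
Reached (1/3) = 1. Collecting the sign flips along the way, the symbol is +1.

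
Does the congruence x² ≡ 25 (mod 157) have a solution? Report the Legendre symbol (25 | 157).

Reciprocity: 25 ≡ 1 and 157 ≡ 1 (mod 4), so (25/157) = +(157/25).
Reduce top mod 25: now compute (7/25).
Reciprocity: 7 ≡ 3 and 25 ≡ 1 (mod 4), so (7/25) = +(25/7).
Reduce top mod 7: now compute (4/7).
Pull out 2^2: since 7 ≡ 7 (mod 8), (2/7) = +1, so (2/7)^2 = +1.
Reached (1/7) = 1. Collecting the sign flips along the way, the symbol is +1.

1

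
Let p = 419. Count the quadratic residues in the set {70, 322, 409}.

(70/419) = -1 → non-residue.
(322/419) = -1 → non-residue.
(409/419) = +1 → QR.
Total quadratic residues among the 3: 1.

1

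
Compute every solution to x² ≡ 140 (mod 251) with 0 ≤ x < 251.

89, 162

Since 251 ≡ 3 (mod 4), a square root of 140 is 140^((251+1)/4) = 140^63 mod 251.
Repeated squaring: 140^2≡22, 140^4≡233, 140^8≡73, 140^16≡58, 140^32≡101 (mod 251).
140^63 = 140^(32+16+8+4+2+1) ≡ 89 (mod 251).
Check: 89² = 7921 ≡ 140 (mod 251). The two roots are 89 and 162.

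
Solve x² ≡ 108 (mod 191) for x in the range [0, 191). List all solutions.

Since 191 ≡ 3 (mod 4), a square root of 108 is 108^((191+1)/4) = 108^48 mod 191.
Repeated squaring: 108^2≡13, 108^4≡169, 108^8≡102, 108^16≡90, 108^32≡78 (mod 191).
108^48 = 108^(32+16) ≡ 144 (mod 191).
Check: 144² = 20736 ≡ 108 (mod 191). The two roots are 47 and 144.

47, 144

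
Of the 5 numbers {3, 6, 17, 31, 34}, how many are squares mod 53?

2

(3/53) = -1 → non-residue.
(6/53) = +1 → QR.
(17/53) = +1 → QR.
(31/53) = -1 → non-residue.
(34/53) = -1 → non-residue.
Total quadratic residues among the 5: 2.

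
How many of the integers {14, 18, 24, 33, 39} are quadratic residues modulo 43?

2

(14/43) = +1 → QR.
(18/43) = -1 → non-residue.
(24/43) = +1 → QR.
(33/43) = -1 → non-residue.
(39/43) = -1 → non-residue.
Total quadratic residues among the 5: 2.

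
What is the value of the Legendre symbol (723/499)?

First reduce: 723 ≡ 224 (mod 499).
Pull out 2^5: since 499 ≡ 3 (mod 8), (2/499) = -1, so (2/499)^5 = -1.
Reciprocity: 7 ≡ 3 and 499 ≡ 3 (mod 4), so (7/499) = −(499/7).
Reduce top mod 7: now compute (2/7).
Pull out 2: since 7 ≡ 7 (mod 8), (2/7) = +1.
Reached (1/7) = 1. Collecting the sign flips along the way, the symbol is +1.

1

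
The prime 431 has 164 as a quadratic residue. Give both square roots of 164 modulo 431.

208, 223

Since 431 ≡ 3 (mod 4), a square root of 164 is 164^((431+1)/4) = 164^108 mod 431.
Repeated squaring: 164^2≡174, 164^4≡106, 164^8≡30, 164^16≡38, 164^32≡151, 164^64≡389 (mod 431).
164^108 = 164^(64+32+8+4) ≡ 223 (mod 431).
Check: 223² = 49729 ≡ 164 (mod 431). The two roots are 208 and 223.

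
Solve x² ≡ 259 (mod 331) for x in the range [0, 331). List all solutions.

119, 212

Since 331 ≡ 3 (mod 4), a square root of 259 is 259^((331+1)/4) = 259^83 mod 331.
Repeated squaring: 259^2≡219, 259^4≡297, 259^8≡163, 259^16≡89, 259^32≡308, 259^64≡198 (mod 331).
259^83 = 259^(64+16+2+1) ≡ 212 (mod 331).
Check: 212² = 44944 ≡ 259 (mod 331). The two roots are 119 and 212.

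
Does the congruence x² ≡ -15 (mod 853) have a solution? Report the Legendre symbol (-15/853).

-1

Euler's criterion: (-15/853) ≡ 838^426 (mod 853).
838^2 ≡ 225 (mod 853)
838^4 ≡ 298 (mod 853)
838^8 ≡ 92 (mod 853)
838^16 ≡ 787 (mod 853)
838^32 ≡ 91 (mod 853)
838^64 ≡ 604 (mod 853)
838^128 ≡ 585 (mod 853)
838^256 ≡ 172 (mod 853)
838^426 = 838^(256+128+32+8+2) ≡ 852 (mod 853).
Result is 852 ≡ −1, so (-15/853) = −1.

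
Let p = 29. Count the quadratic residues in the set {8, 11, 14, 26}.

0

(8/29) = -1 → non-residue.
(11/29) = -1 → non-residue.
(14/29) = -1 → non-residue.
(26/29) = -1 → non-residue.
Total quadratic residues among the 4: 0.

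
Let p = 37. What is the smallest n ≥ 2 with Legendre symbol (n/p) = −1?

2

(2/37) = −1, so 2 is the smallest positive non-residue mod 37.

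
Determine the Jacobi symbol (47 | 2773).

Reciprocity: 47 ≡ 3 and 2773 ≡ 1 (mod 4), so (47/2773) = +(2773/47).
Reduce top mod 47: now compute (0/47).
Top reduces to 0: gcd > 1, so the symbol is 0.

0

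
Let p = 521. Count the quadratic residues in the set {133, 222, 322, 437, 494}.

(133/521) = +1 → QR.
(222/521) = -1 → non-residue.
(322/521) = +1 → QR.
(437/521) = +1 → QR.
(494/521) = -1 → non-residue.
Total quadratic residues among the 5: 3.

3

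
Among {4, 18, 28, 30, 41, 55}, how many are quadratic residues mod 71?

3

(4/71) = +1 → QR.
(18/71) = +1 → QR.
(28/71) = -1 → non-residue.
(30/71) = +1 → QR.
(41/71) = -1 → non-residue.
(55/71) = -1 → non-residue.
Total quadratic residues among the 6: 3.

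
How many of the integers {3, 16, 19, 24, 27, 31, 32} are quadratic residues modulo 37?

(3/37) = +1 → QR.
(16/37) = +1 → QR.
(19/37) = -1 → non-residue.
(24/37) = -1 → non-residue.
(27/37) = +1 → QR.
(31/37) = -1 → non-residue.
(32/37) = -1 → non-residue.
Total quadratic residues among the 7: 3.

3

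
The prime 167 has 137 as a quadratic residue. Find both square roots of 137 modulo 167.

Since 167 ≡ 3 (mod 4), a square root of 137 is 137^((167+1)/4) = 137^42 mod 167.
Repeated squaring: 137^2≡65, 137^4≡50, 137^8≡162, 137^16≡25, 137^32≡124 (mod 167).
137^42 = 137^(32+8+2) ≡ 114 (mod 167).
Check: 114² = 12996 ≡ 137 (mod 167). The two roots are 53 and 114.

53, 114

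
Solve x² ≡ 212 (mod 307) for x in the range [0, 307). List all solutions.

121, 186

Since 307 ≡ 3 (mod 4), a square root of 212 is 212^((307+1)/4) = 212^77 mod 307.
Repeated squaring: 212^2≡122, 212^4≡148, 212^8≡107, 212^16≡90, 212^32≡118, 212^64≡109 (mod 307).
212^77 = 212^(64+8+4+1) ≡ 121 (mod 307).
Check: 121² = 14641 ≡ 212 (mod 307). The two roots are 121 and 186.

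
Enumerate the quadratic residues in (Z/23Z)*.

1,2,3,4,6,8,9,12,13,16,18

Square k = 1,…,11 (k and 23−k give the same square):
1²=1, 2²=4, 3²=9, 4²=16, 5²≡2, 6²≡13, 7²≡3, 8²≡18, 9²≡12, 10²≡8, 11²≡6 (mod 23).
So the quadratic residues mod 23 are {1, 2, 3, 4, 6, 8, 9, 12, 13, 16, 18}.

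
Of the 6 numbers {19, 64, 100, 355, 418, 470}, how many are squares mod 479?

3

(19/479) = -1 → non-residue.
(64/479) = +1 → QR.
(100/479) = +1 → QR.
(355/479) = +1 → QR.
(418/479) = -1 → non-residue.
(470/479) = -1 → non-residue.
Total quadratic residues among the 6: 3.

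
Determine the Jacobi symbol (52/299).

Pull out 2^2: since 299 ≡ 3 (mod 8), (2/299) = -1, so (2/299)^2 = +1.
Reciprocity: 13 ≡ 1 and 299 ≡ 3 (mod 4), so (13/299) = +(299/13).
Reduce top mod 13: now compute (0/13).
Top reduces to 0: gcd > 1, so the symbol is 0.

0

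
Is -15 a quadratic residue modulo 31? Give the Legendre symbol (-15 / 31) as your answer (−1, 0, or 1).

1

Euler's criterion: (-15/31) ≡ 16^15 (mod 31).
16^2 ≡ 8 (mod 31)
16^4 ≡ 2 (mod 31)
16^8 ≡ 4 (mod 31)
16^15 = 16^(8+4+2+1) ≡ 1 (mod 31).
Result is 1, so (-15/31) = 1.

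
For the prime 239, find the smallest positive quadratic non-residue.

7

(2/239) = +1, so 2 is a residue.
(3/239) = +1, so 3 is a residue.
(4/239) = +1, so 4 is a residue.
(5/239) = +1, so 5 is a residue.
(6/239) = +1, so 6 is a residue.
(7/239) = −1, so 7 is the smallest positive non-residue mod 239.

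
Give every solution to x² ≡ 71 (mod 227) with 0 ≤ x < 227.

Since 227 ≡ 3 (mod 4), a square root of 71 is 71^((227+1)/4) = 71^57 mod 227.
Repeated squaring: 71^2≡47, 71^4≡166, 71^8≡89, 71^16≡203, 71^32≡122 (mod 227).
71^57 = 71^(32+16+8+1) ≡ 57 (mod 227).
Check: 57² = 3249 ≡ 71 (mod 227). The two roots are 57 and 170.

57, 170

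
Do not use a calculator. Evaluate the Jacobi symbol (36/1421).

Pull out 2^2: since 1421 ≡ 5 (mod 8), (2/1421) = -1, so (2/1421)^2 = +1.
Reciprocity: 9 ≡ 1 and 1421 ≡ 1 (mod 4), so (9/1421) = +(1421/9).
Reduce top mod 9: now compute (8/9).
Pull out 2^3: since 9 ≡ 1 (mod 8), (2/9) = +1, so (2/9)^3 = +1.
Reached (1/9) = 1. Collecting the sign flips along the way, the symbol is +1.

1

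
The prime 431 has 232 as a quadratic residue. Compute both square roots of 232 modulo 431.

57, 374

Since 431 ≡ 3 (mod 4), a square root of 232 is 232^((431+1)/4) = 232^108 mod 431.
Repeated squaring: 232^2≡380, 232^4≡15, 232^8≡225, 232^16≡198, 232^32≡414, 232^64≡289 (mod 431).
232^108 = 232^(64+32+8+4) ≡ 57 (mod 431).
Check: 57² = 3249 ≡ 232 (mod 431). The two roots are 57 and 374.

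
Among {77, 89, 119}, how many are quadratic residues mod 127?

0

(77/127) = -1 → non-residue.
(89/127) = -1 → non-residue.
(119/127) = -1 → non-residue.
Total quadratic residues among the 3: 0.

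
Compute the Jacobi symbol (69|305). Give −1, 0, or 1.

Reciprocity: 69 ≡ 1 and 305 ≡ 1 (mod 4), so (69/305) = +(305/69).
Reduce top mod 69: now compute (29/69).
Reciprocity: 29 ≡ 1 and 69 ≡ 1 (mod 4), so (29/69) = +(69/29).
Reduce top mod 29: now compute (11/29).
Reciprocity: 11 ≡ 3 and 29 ≡ 1 (mod 4), so (11/29) = +(29/11).
Reduce top mod 11: now compute (7/11).
Reciprocity: 7 ≡ 3 and 11 ≡ 3 (mod 4), so (7/11) = −(11/7).
Reduce top mod 7: now compute (4/7).
Pull out 2^2: since 7 ≡ 7 (mod 8), (2/7) = +1, so (2/7)^2 = +1.
Reached (1/7) = 1. Collecting the sign flips along the way, the symbol is -1.

-1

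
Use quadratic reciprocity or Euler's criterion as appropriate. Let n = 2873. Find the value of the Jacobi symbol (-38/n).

First reduce: -38 ≡ 2835 (mod 2873).
Reciprocity: 2835 ≡ 3 and 2873 ≡ 1 (mod 4), so (2835/2873) = +(2873/2835).
Reduce top mod 2835: now compute (38/2835).
Pull out 2: since 2835 ≡ 3 (mod 8), (2/2835) = -1.
Reciprocity: 19 ≡ 3 and 2835 ≡ 3 (mod 4), so (19/2835) = −(2835/19).
Reduce top mod 19: now compute (4/19).
Pull out 2^2: since 19 ≡ 3 (mod 8), (2/19) = -1, so (2/19)^2 = +1.
Reached (1/19) = 1. Collecting the sign flips along the way, the symbol is +1.

1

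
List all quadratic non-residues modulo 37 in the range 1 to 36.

2,5,6,8,13,14,15,17,18,19,20,22,23,24,29,31,32,35

Square k = 1,…,18 (k and 37−k give the same square):
1²=1, 2²=4, 3²=9, 4²=16, 5²=25, 6²=36, 7²≡12, 8²≡27, 9²≡7, 10²≡26, 11²≡10, 12²≡33, 13²≡21, 14²≡11, 15²≡3, 16²≡34, 17²≡30, 18²≡28 (mod 37).
The residues are {1, 3, 4, 7, 9, 10, 11, 12, 16, 21, 25, 26, 27, 28, 30, 33, 34, 36}; the non-residues are the remaining 18 nonzero classes.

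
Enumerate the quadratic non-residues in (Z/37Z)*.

2 5 6 8 13 14 15 17 18 19 20 22 23 24 29 31 32 35

Square k = 1,…,18 (k and 37−k give the same square):
1²=1, 2²=4, 3²=9, 4²=16, 5²=25, 6²=36, 7²≡12, 8²≡27, 9²≡7, 10²≡26, 11²≡10, 12²≡33, 13²≡21, 14²≡11, 15²≡3, 16²≡34, 17²≡30, 18²≡28 (mod 37).
The residues are {1, 3, 4, 7, 9, 10, 11, 12, 16, 21, 25, 26, 27, 28, 30, 33, 34, 36}; the non-residues are the remaining 18 nonzero classes.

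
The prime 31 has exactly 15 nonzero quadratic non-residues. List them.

3, 6, 11, 12, 13, 15, 17, 21, 22, 23, 24, 26, 27, 29, 30

Square k = 1,…,15 (k and 31−k give the same square):
1²=1, 2²=4, 3²=9, 4²=16, 5²=25, 6²≡5, 7²≡18, 8²≡2, 9²≡19, 10²≡7, 11²≡28, 12²≡20, 13²≡14, 14²≡10, 15²≡8 (mod 31).
The residues are {1, 2, 4, 5, 7, 8, 9, 10, 14, 16, 18, 19, 20, 25, 28}; the non-residues are the remaining 15 nonzero classes.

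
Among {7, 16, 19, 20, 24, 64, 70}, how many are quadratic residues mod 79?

(7/79) = -1 → non-residue.
(16/79) = +1 → QR.
(19/79) = +1 → QR.
(20/79) = +1 → QR.
(24/79) = -1 → non-residue.
(64/79) = +1 → QR.
(70/79) = -1 → non-residue.
Total quadratic residues among the 7: 4.

4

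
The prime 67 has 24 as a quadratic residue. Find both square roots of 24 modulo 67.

15, 52

Since 67 ≡ 3 (mod 4), a square root of 24 is 24^((67+1)/4) = 24^17 mod 67.
Repeated squaring: 24^2≡40, 24^4≡59, 24^8≡64, 24^16≡9 (mod 67).
24^17 = 24^(16+1) ≡ 15 (mod 67).
Check: 15² = 225 ≡ 24 (mod 67). The two roots are 15 and 52.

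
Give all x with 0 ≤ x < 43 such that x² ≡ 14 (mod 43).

Since 43 ≡ 3 (mod 4), a square root of 14 is 14^((43+1)/4) = 14^11 mod 43.
Repeated squaring: 14^2≡24, 14^4≡17, 14^8≡31 (mod 43).
14^11 = 14^(8+2+1) ≡ 10 (mod 43).
Check: 10² = 100 ≡ 14 (mod 43). The two roots are 10 and 33.

10, 33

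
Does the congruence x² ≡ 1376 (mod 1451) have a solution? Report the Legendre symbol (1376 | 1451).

-1

Pull out 2^5: since 1451 ≡ 3 (mod 8), (2/1451) = -1, so (2/1451)^5 = -1.
Reciprocity: 43 ≡ 3 and 1451 ≡ 3 (mod 4), so (43/1451) = −(1451/43).
Reduce top mod 43: now compute (32/43).
Pull out 2^5: since 43 ≡ 3 (mod 8), (2/43) = -1, so (2/43)^5 = -1.
Reached (1/43) = 1. Collecting the sign flips along the way, the symbol is -1.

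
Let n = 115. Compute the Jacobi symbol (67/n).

1

Reciprocity: 67 ≡ 3 and 115 ≡ 3 (mod 4), so (67/115) = −(115/67).
Reduce top mod 67: now compute (48/67).
Pull out 2^4: since 67 ≡ 3 (mod 8), (2/67) = -1, so (2/67)^4 = +1.
Reciprocity: 3 ≡ 3 and 67 ≡ 3 (mod 4), so (3/67) = −(67/3).
Reduce top mod 3: now compute (1/3).
Reached (1/3) = 1. Collecting the sign flips along the way, the symbol is +1.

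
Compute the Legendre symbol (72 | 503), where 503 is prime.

Pull out 2^3: since 503 ≡ 7 (mod 8), (2/503) = +1, so (2/503)^3 = +1.
Reciprocity: 9 ≡ 1 and 503 ≡ 3 (mod 4), so (9/503) = +(503/9).
Reduce top mod 9: now compute (8/9).
Pull out 2^3: since 9 ≡ 1 (mod 8), (2/9) = +1, so (2/9)^3 = +1.
Reached (1/9) = 1. Collecting the sign flips along the way, the symbol is +1.

1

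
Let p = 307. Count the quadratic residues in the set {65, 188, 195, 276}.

(65/307) = +1 → QR.
(188/307) = -1 → non-residue.
(195/307) = -1 → non-residue.
(276/307) = +1 → QR.
Total quadratic residues among the 4: 2.

2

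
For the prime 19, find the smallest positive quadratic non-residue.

2

(2/19) = −1, so 2 is the smallest positive non-residue mod 19.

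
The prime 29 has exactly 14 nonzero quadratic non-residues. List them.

2,3,8,10,11,12,14,15,17,18,19,21,26,27

Square k = 1,…,14 (k and 29−k give the same square):
1²=1, 2²=4, 3²=9, 4²=16, 5²=25, 6²≡7, 7²≡20, 8²≡6, 9²≡23, 10²≡13, 11²≡5, 12²≡28, 13²≡24, 14²≡22 (mod 29).
The residues are {1, 4, 5, 6, 7, 9, 13, 16, 20, 22, 23, 24, 25, 28}; the non-residues are the remaining 14 nonzero classes.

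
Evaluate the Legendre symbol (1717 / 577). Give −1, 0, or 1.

-1

First reduce: 1717 ≡ 563 (mod 577).
Reciprocity: 563 ≡ 3 and 577 ≡ 1 (mod 4), so (563/577) = +(577/563).
Reduce top mod 563: now compute (14/563).
Pull out 2: since 563 ≡ 3 (mod 8), (2/563) = -1.
Reciprocity: 7 ≡ 3 and 563 ≡ 3 (mod 4), so (7/563) = −(563/7).
Reduce top mod 7: now compute (3/7).
Reciprocity: 3 ≡ 3 and 7 ≡ 3 (mod 4), so (3/7) = −(7/3).
Reduce top mod 3: now compute (1/3).
Reached (1/3) = 1. Collecting the sign flips along the way, the symbol is -1.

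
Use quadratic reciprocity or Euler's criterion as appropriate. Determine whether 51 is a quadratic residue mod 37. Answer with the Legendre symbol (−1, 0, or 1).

-1

First reduce: 51 ≡ 14 (mod 37).
Pull out 2: since 37 ≡ 5 (mod 8), (2/37) = -1.
Reciprocity: 7 ≡ 3 and 37 ≡ 1 (mod 4), so (7/37) = +(37/7).
Reduce top mod 7: now compute (2/7).
Pull out 2: since 7 ≡ 7 (mod 8), (2/7) = +1.
Reached (1/7) = 1. Collecting the sign flips along the way, the symbol is -1.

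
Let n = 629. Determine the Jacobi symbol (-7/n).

First reduce: -7 ≡ 622 (mod 629).
Pull out 2: since 629 ≡ 5 (mod 8), (2/629) = -1.
Reciprocity: 311 ≡ 3 and 629 ≡ 1 (mod 4), so (311/629) = +(629/311).
Reduce top mod 311: now compute (7/311).
Reciprocity: 7 ≡ 3 and 311 ≡ 3 (mod 4), so (7/311) = −(311/7).
Reduce top mod 7: now compute (3/7).
Reciprocity: 3 ≡ 3 and 7 ≡ 3 (mod 4), so (3/7) = −(7/3).
Reduce top mod 3: now compute (1/3).
Reached (1/3) = 1. Collecting the sign flips along the way, the symbol is -1.

-1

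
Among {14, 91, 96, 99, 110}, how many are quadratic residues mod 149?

(14/149) = -1 → non-residue.
(91/149) = -1 → non-residue.
(96/149) = +1 → QR.
(99/149) = -1 → non-residue.
(110/149) = +1 → QR.
Total quadratic residues among the 5: 2.

2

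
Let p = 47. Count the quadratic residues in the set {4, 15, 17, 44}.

2

(4/47) = +1 → QR.
(15/47) = -1 → non-residue.
(17/47) = +1 → QR.
(44/47) = -1 → non-residue.
Total quadratic residues among the 4: 2.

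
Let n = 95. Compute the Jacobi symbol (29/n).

Reciprocity: 29 ≡ 1 and 95 ≡ 3 (mod 4), so (29/95) = +(95/29).
Reduce top mod 29: now compute (8/29).
Pull out 2^3: since 29 ≡ 5 (mod 8), (2/29) = -1, so (2/29)^3 = -1.
Reached (1/29) = 1. Collecting the sign flips along the way, the symbol is -1.

-1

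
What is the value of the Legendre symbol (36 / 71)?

1

Pull out 2^2: since 71 ≡ 7 (mod 8), (2/71) = +1, so (2/71)^2 = +1.
Reciprocity: 9 ≡ 1 and 71 ≡ 3 (mod 4), so (9/71) = +(71/9).
Reduce top mod 9: now compute (8/9).
Pull out 2^3: since 9 ≡ 1 (mod 8), (2/9) = +1, so (2/9)^3 = +1.
Reached (1/9) = 1. Collecting the sign flips along the way, the symbol is +1.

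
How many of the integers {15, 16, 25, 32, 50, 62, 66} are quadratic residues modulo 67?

(15/67) = +1 → QR.
(16/67) = +1 → QR.
(25/67) = +1 → QR.
(32/67) = -1 → non-residue.
(50/67) = -1 → non-residue.
(62/67) = +1 → QR.
(66/67) = -1 → non-residue.
Total quadratic residues among the 7: 4.

4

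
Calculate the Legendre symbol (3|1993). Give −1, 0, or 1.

Reciprocity: 3 ≡ 3 and 1993 ≡ 1 (mod 4), so (3/1993) = +(1993/3).
Reduce top mod 3: now compute (1/3).
Reached (1/3) = 1. Collecting the sign flips along the way, the symbol is +1.

1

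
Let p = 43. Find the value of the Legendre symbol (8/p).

Euler's criterion: (8/43) ≡ 8^21 (mod 43).
8^2 ≡ 21 (mod 43)
8^4 ≡ 11 (mod 43)
8^8 ≡ 35 (mod 43)
8^16 ≡ 21 (mod 43)
8^21 = 8^(16+4+1) ≡ 42 (mod 43).
Result is 42 ≡ −1, so (8/43) = −1.

-1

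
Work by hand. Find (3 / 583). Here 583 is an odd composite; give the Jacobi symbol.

-1

Reciprocity: 3 ≡ 3 and 583 ≡ 3 (mod 4), so (3/583) = −(583/3).
Reduce top mod 3: now compute (1/3).
Reached (1/3) = 1. Collecting the sign flips along the way, the symbol is -1.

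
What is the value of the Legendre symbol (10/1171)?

Pull out 2: since 1171 ≡ 3 (mod 8), (2/1171) = -1.
Reciprocity: 5 ≡ 1 and 1171 ≡ 3 (mod 4), so (5/1171) = +(1171/5).
Reduce top mod 5: now compute (1/5).
Reached (1/5) = 1. Collecting the sign flips along the way, the symbol is -1.

-1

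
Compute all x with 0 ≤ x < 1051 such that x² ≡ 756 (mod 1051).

390, 661

Since 1051 ≡ 3 (mod 4), a square root of 756 is 756^((1051+1)/4) = 756^263 mod 1051.
Repeated squaring: 756^2≡843, 756^4≡173, 756^8≡501, 756^16≡863, 756^32≡661, 756^64≡756, 756^128≡843, 756^256≡173 (mod 1051).
756^263 = 756^(256+4+2+1) ≡ 661 (mod 1051).
Check: 661² = 436921 ≡ 756 (mod 1051). The two roots are 390 and 661.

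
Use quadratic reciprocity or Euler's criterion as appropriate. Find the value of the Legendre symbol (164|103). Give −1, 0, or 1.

First reduce: 164 ≡ 61 (mod 103).
Reciprocity: 61 ≡ 1 and 103 ≡ 3 (mod 4), so (61/103) = +(103/61).
Reduce top mod 61: now compute (42/61).
Pull out 2: since 61 ≡ 5 (mod 8), (2/61) = -1.
Reciprocity: 21 ≡ 1 and 61 ≡ 1 (mod 4), so (21/61) = +(61/21).
Reduce top mod 21: now compute (19/21).
Reciprocity: 19 ≡ 3 and 21 ≡ 1 (mod 4), so (19/21) = +(21/19).
Reduce top mod 19: now compute (2/19).
Pull out 2: since 19 ≡ 3 (mod 8), (2/19) = -1.
Reached (1/19) = 1. Collecting the sign flips along the way, the symbol is +1.

1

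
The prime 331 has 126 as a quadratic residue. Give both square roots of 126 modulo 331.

78, 253

Since 331 ≡ 3 (mod 4), a square root of 126 is 126^((331+1)/4) = 126^83 mod 331.
Repeated squaring: 126^2≡319, 126^4≡144, 126^8≡214, 126^16≡118, 126^32≡22, 126^64≡153 (mod 331).
126^83 = 126^(64+16+2+1) ≡ 253 (mod 331).
Check: 253² = 64009 ≡ 126 (mod 331). The two roots are 78 and 253.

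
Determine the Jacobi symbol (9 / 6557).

Reciprocity: 9 ≡ 1 and 6557 ≡ 1 (mod 4), so (9/6557) = +(6557/9).
Reduce top mod 9: now compute (5/9).
Reciprocity: 5 ≡ 1 and 9 ≡ 1 (mod 4), so (5/9) = +(9/5).
Reduce top mod 5: now compute (4/5).
Pull out 2^2: since 5 ≡ 5 (mod 8), (2/5) = -1, so (2/5)^2 = +1.
Reached (1/5) = 1. Collecting the sign flips along the way, the symbol is +1.

1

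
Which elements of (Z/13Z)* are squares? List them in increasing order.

1, 3, 4, 9, 10, 12

Square k = 1,…,6 (k and 13−k give the same square):
1²=1, 2²=4, 3²=9, 4²≡3, 5²≡12, 6²≡10 (mod 13).
So the quadratic residues mod 13 are {1, 3, 4, 9, 10, 12}.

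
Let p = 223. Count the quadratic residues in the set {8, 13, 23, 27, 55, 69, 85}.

3

(8/223) = +1 → QR.
(13/223) = -1 → non-residue.
(23/223) = -1 → non-residue.
(27/223) = -1 → non-residue.
(55/223) = +1 → QR.
(69/223) = +1 → QR.
(85/223) = -1 → non-residue.
Total quadratic residues among the 7: 3.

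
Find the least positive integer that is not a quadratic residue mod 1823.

5

(2/1823) = +1, so 2 is a residue.
(3/1823) = +1, so 3 is a residue.
(4/1823) = +1, so 4 is a residue.
(5/1823) = −1, so 5 is the smallest positive non-residue mod 1823.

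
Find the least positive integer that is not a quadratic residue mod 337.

5

(2/337) = +1, so 2 is a residue.
(3/337) = +1, so 3 is a residue.
(4/337) = +1, so 4 is a residue.
(5/337) = −1, so 5 is the smallest positive non-residue mod 337.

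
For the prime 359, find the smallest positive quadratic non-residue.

7

(2/359) = +1, so 2 is a residue.
(3/359) = +1, so 3 is a residue.
(4/359) = +1, so 4 is a residue.
(5/359) = +1, so 5 is a residue.
(6/359) = +1, so 6 is a residue.
(7/359) = −1, so 7 is the smallest positive non-residue mod 359.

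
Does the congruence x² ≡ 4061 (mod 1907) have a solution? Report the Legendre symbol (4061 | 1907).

First reduce: 4061 ≡ 247 (mod 1907).
Reciprocity: 247 ≡ 3 and 1907 ≡ 3 (mod 4), so (247/1907) = −(1907/247).
Reduce top mod 247: now compute (178/247).
Pull out 2: since 247 ≡ 7 (mod 8), (2/247) = +1.
Reciprocity: 89 ≡ 1 and 247 ≡ 3 (mod 4), so (89/247) = +(247/89).
Reduce top mod 89: now compute (69/89).
Reciprocity: 69 ≡ 1 and 89 ≡ 1 (mod 4), so (69/89) = +(89/69).
Reduce top mod 69: now compute (20/69).
Pull out 2^2: since 69 ≡ 5 (mod 8), (2/69) = -1, so (2/69)^2 = +1.
Reciprocity: 5 ≡ 1 and 69 ≡ 1 (mod 4), so (5/69) = +(69/5).
Reduce top mod 5: now compute (4/5).
Pull out 2^2: since 5 ≡ 5 (mod 8), (2/5) = -1, so (2/5)^2 = +1.
Reached (1/5) = 1. Collecting the sign flips along the way, the symbol is -1.

-1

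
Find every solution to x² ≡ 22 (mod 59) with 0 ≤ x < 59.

Since 59 ≡ 3 (mod 4), a square root of 22 is 22^((59+1)/4) = 22^15 mod 59.
Repeated squaring: 22^2≡12, 22^4≡26, 22^8≡27 (mod 59).
22^15 = 22^(8+4+2+1) ≡ 9 (mod 59).
Check: 9² = 81 ≡ 22 (mod 59). The two roots are 9 and 50.

9, 50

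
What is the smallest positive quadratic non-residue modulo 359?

(2/359) = +1, so 2 is a residue.
(3/359) = +1, so 3 is a residue.
(4/359) = +1, so 4 is a residue.
(5/359) = +1, so 5 is a residue.
(6/359) = +1, so 6 is a residue.
(7/359) = −1, so 7 is the smallest positive non-residue mod 359.

7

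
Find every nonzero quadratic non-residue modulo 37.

Square k = 1,…,18 (k and 37−k give the same square):
1²=1, 2²=4, 3²=9, 4²=16, 5²=25, 6²=36, 7²≡12, 8²≡27, 9²≡7, 10²≡26, 11²≡10, 12²≡33, 13²≡21, 14²≡11, 15²≡3, 16²≡34, 17²≡30, 18²≡28 (mod 37).
The residues are {1, 3, 4, 7, 9, 10, 11, 12, 16, 21, 25, 26, 27, 28, 30, 33, 34, 36}; the non-residues are the remaining 18 nonzero classes.

2,5,6,8,13,14,15,17,18,19,20,22,23,24,29,31,32,35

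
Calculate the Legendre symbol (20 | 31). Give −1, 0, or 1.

Euler's criterion: (20/31) ≡ 20^15 (mod 31).
20^2 ≡ 28 (mod 31)
20^4 ≡ 9 (mod 31)
20^8 ≡ 19 (mod 31)
20^15 = 20^(8+4+2+1) ≡ 1 (mod 31).
Result is 1, so (20/31) = 1.

1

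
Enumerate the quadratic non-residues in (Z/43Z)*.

2,3,5,7,8,12,18,19,20,22,26,27,28,29,30,32,33,34,37,39,42

Square k = 1,…,21 (k and 43−k give the same square):
1²=1, 2²=4, 3²=9, 4²=16, 5²=25, 6²=36, 7²≡6, 8²≡21, 9²≡38, 10²≡14, 11²≡35, 12²≡15, 13²≡40, 14²≡24, 15²≡10, 16²≡41, 17²≡31, 18²≡23, 19²≡17, 20²≡13, 21²≡11 (mod 43).
The residues are {1, 4, 6, 9, 10, 11, 13, 14, 15, 16, 17, 21, 23, 24, 25, 31, 35, 36, 38, 40, 41}; the non-residues are the remaining 21 nonzero classes.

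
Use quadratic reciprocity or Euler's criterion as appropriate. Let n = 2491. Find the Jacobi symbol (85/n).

1

Reciprocity: 85 ≡ 1 and 2491 ≡ 3 (mod 4), so (85/2491) = +(2491/85).
Reduce top mod 85: now compute (26/85).
Pull out 2: since 85 ≡ 5 (mod 8), (2/85) = -1.
Reciprocity: 13 ≡ 1 and 85 ≡ 1 (mod 4), so (13/85) = +(85/13).
Reduce top mod 13: now compute (7/13).
Reciprocity: 7 ≡ 3 and 13 ≡ 1 (mod 4), so (7/13) = +(13/7).
Reduce top mod 7: now compute (6/7).
Pull out 2: since 7 ≡ 7 (mod 8), (2/7) = +1.
Reciprocity: 3 ≡ 3 and 7 ≡ 3 (mod 4), so (3/7) = −(7/3).
Reduce top mod 3: now compute (1/3).
Reached (1/3) = 1. Collecting the sign flips along the way, the symbol is +1.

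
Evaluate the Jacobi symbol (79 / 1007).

1

Reciprocity: 79 ≡ 3 and 1007 ≡ 3 (mod 4), so (79/1007) = −(1007/79).
Reduce top mod 79: now compute (59/79).
Reciprocity: 59 ≡ 3 and 79 ≡ 3 (mod 4), so (59/79) = −(79/59).
Reduce top mod 59: now compute (20/59).
Pull out 2^2: since 59 ≡ 3 (mod 8), (2/59) = -1, so (2/59)^2 = +1.
Reciprocity: 5 ≡ 1 and 59 ≡ 3 (mod 4), so (5/59) = +(59/5).
Reduce top mod 5: now compute (4/5).
Pull out 2^2: since 5 ≡ 5 (mod 8), (2/5) = -1, so (2/5)^2 = +1.
Reached (1/5) = 1. Collecting the sign flips along the way, the symbol is +1.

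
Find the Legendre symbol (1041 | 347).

First reduce: 1041 ≡ 0 (mod 347).
Top reduces to 0: gcd > 1, so the symbol is 0.

0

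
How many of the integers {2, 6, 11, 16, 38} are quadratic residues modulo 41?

2

(2/41) = +1 → QR.
(6/41) = -1 → non-residue.
(11/41) = -1 → non-residue.
(16/41) = +1 → QR.
(38/41) = -1 → non-residue.
Total quadratic residues among the 5: 2.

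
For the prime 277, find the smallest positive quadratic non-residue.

2

(2/277) = −1, so 2 is the smallest positive non-residue mod 277.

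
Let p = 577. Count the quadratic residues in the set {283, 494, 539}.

2

(283/577) = +1 → QR.
(494/577) = -1 → non-residue.
(539/577) = +1 → QR.
Total quadratic residues among the 3: 2.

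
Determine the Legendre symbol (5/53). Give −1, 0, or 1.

-1

Reciprocity: 5 ≡ 1 and 53 ≡ 1 (mod 4), so (5/53) = +(53/5).
Reduce top mod 5: now compute (3/5).
Reciprocity: 3 ≡ 3 and 5 ≡ 1 (mod 4), so (3/5) = +(5/3).
Reduce top mod 3: now compute (2/3).
Pull out 2: since 3 ≡ 3 (mod 8), (2/3) = -1.
Reached (1/3) = 1. Collecting the sign flips along the way, the symbol is -1.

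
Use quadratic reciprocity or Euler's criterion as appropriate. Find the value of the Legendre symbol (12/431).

Pull out 2^2: since 431 ≡ 7 (mod 8), (2/431) = +1, so (2/431)^2 = +1.
Reciprocity: 3 ≡ 3 and 431 ≡ 3 (mod 4), so (3/431) = −(431/3).
Reduce top mod 3: now compute (2/3).
Pull out 2: since 3 ≡ 3 (mod 8), (2/3) = -1.
Reached (1/3) = 1. Collecting the sign flips along the way, the symbol is +1.

1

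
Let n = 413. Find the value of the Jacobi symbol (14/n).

Pull out 2: since 413 ≡ 5 (mod 8), (2/413) = -1.
Reciprocity: 7 ≡ 3 and 413 ≡ 1 (mod 4), so (7/413) = +(413/7).
Reduce top mod 7: now compute (0/7).
Top reduces to 0: gcd > 1, so the symbol is 0.

0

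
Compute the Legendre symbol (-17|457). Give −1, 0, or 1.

First reduce: -17 ≡ 440 (mod 457).
Pull out 2^3: since 457 ≡ 1 (mod 8), (2/457) = +1, so (2/457)^3 = +1.
Reciprocity: 55 ≡ 3 and 457 ≡ 1 (mod 4), so (55/457) = +(457/55).
Reduce top mod 55: now compute (17/55).
Reciprocity: 17 ≡ 1 and 55 ≡ 3 (mod 4), so (17/55) = +(55/17).
Reduce top mod 17: now compute (4/17).
Pull out 2^2: since 17 ≡ 1 (mod 8), (2/17) = +1, so (2/17)^2 = +1.
Reached (1/17) = 1. Collecting the sign flips along the way, the symbol is +1.

1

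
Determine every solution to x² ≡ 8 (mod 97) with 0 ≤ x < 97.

97 ≡ 1 (mod 4), so we find a root by search.
Trying successive values, 28² = 784 ≡ 8 (mod 97). The other root is 97 − 28 = 69.

28, 69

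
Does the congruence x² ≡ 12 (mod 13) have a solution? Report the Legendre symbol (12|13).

1

Pull out 2^2: since 13 ≡ 5 (mod 8), (2/13) = -1, so (2/13)^2 = +1.
Reciprocity: 3 ≡ 3 and 13 ≡ 1 (mod 4), so (3/13) = +(13/3).
Reduce top mod 3: now compute (1/3).
Reached (1/3) = 1. Collecting the sign flips along the way, the symbol is +1.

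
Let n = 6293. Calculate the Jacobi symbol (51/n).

1

Reciprocity: 51 ≡ 3 and 6293 ≡ 1 (mod 4), so (51/6293) = +(6293/51).
Reduce top mod 51: now compute (20/51).
Pull out 2^2: since 51 ≡ 3 (mod 8), (2/51) = -1, so (2/51)^2 = +1.
Reciprocity: 5 ≡ 1 and 51 ≡ 3 (mod 4), so (5/51) = +(51/5).
Reduce top mod 5: now compute (1/5).
Reached (1/5) = 1. Collecting the sign flips along the way, the symbol is +1.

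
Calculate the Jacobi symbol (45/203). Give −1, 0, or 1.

Reciprocity: 45 ≡ 1 and 203 ≡ 3 (mod 4), so (45/203) = +(203/45).
Reduce top mod 45: now compute (23/45).
Reciprocity: 23 ≡ 3 and 45 ≡ 1 (mod 4), so (23/45) = +(45/23).
Reduce top mod 23: now compute (22/23).
Pull out 2: since 23 ≡ 7 (mod 8), (2/23) = +1.
Reciprocity: 11 ≡ 3 and 23 ≡ 3 (mod 4), so (11/23) = −(23/11).
Reduce top mod 11: now compute (1/11).
Reached (1/11) = 1. Collecting the sign flips along the way, the symbol is -1.

-1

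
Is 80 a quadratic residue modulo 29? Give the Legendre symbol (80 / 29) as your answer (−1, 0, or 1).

Euler's criterion: (80/29) ≡ 22^14 (mod 29).
22^2 ≡ 20 (mod 29)
22^4 ≡ 23 (mod 29)
22^8 ≡ 7 (mod 29)
22^14 = 22^(8+4+2) ≡ 1 (mod 29).
Result is 1, so (80/29) = 1.

1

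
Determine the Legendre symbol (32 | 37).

-1

Euler's criterion: (32/37) ≡ 32^18 (mod 37).
32^2 ≡ 25 (mod 37)
32^4 ≡ 33 (mod 37)
32^8 ≡ 16 (mod 37)
32^16 ≡ 34 (mod 37)
32^18 = 32^(16+2) ≡ 36 (mod 37).
Result is 36 ≡ −1, so (32/37) = −1.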